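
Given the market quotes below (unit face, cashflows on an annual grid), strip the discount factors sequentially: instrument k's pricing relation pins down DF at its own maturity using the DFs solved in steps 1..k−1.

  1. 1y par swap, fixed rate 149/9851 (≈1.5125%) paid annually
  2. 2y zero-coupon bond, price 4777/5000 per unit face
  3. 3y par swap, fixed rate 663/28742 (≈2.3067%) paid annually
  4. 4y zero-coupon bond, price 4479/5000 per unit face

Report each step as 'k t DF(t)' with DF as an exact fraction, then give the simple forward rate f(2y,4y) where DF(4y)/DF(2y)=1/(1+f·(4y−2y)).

1 1 9851/10000
2 2 4777/5000
3 3 9337/10000
4 4 4479/5000
f(2y,4y) = ((4777/5000)/(4479/5000) − 1)/(2) = 149/4479 ≈ 3.3266%

step 1 [1y] swap r/1=149/9851: DF=(1 − 149/9851·(0))/(1+149/9851) = 9851/10000 ≈ 0.985100
step 2 [2y] zero: DF = P = 4777/5000 ≈ 0.955400
step 3 [3y] swap r/1=663/28742: DF=(1 − 663/28742·(0.985100+0.955400))/(1+663/28742) = 9337/10000 ≈ 0.933700
step 4 [4y] zero: DF = P = 4479/5000 ≈ 0.895800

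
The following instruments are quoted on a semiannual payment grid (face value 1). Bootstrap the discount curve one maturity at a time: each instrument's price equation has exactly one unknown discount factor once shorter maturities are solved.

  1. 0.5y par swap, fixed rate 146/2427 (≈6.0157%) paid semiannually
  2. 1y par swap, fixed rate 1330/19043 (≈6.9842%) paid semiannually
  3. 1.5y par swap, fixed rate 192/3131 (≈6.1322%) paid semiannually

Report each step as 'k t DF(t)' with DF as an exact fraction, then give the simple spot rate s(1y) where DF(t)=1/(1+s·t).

step 1 [0.5y] swap r/2=73/2427: DF=(1 − 73/2427·(0))/(1+73/2427) = 2427/2500 ≈ 0.970800
step 2 [1y] swap r/2=665/19043: DF=(1 − 665/19043·(0.970800))/(1+665/19043) = 1867/2000 ≈ 0.933500
step 3 [1.5y] swap r/2=96/3131: DF=(1 − 96/3131·(0.970800+0.933500))/(1+96/3131) = 571/625 ≈ 0.913600

1 1/2 2427/2500
2 1 1867/2000
3 3/2 571/625
s(1y) = (1/(1867/2000) − 1)/(1) = 133/1867 ≈ 7.1237%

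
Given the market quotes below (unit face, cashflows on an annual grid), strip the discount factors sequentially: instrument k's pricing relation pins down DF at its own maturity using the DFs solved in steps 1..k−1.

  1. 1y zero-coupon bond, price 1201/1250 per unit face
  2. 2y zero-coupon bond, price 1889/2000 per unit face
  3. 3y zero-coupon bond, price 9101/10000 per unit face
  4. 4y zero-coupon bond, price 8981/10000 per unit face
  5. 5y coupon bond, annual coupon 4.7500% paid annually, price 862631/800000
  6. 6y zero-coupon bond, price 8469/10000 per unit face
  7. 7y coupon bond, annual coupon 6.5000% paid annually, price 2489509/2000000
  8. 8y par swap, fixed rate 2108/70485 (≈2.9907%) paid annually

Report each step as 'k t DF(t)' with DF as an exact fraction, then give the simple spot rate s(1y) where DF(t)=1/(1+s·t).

1 1 1201/1250
2 2 1889/2000
3 3 9101/10000
4 4 8981/10000
5 5 861/1000
6 6 8469/10000
7 7 8379/10000
8 8 1973/2500
s(1y) = (1/(1201/1250) − 1)/(1) = 49/1201 ≈ 4.0799%

step 1 [1y] zero: DF = P = 1201/1250 ≈ 0.960800
step 2 [2y] zero: DF = P = 1889/2000 ≈ 0.944500
step 3 [3y] zero: DF = P = 9101/10000 ≈ 0.910100
step 4 [4y] zero: DF = P = 8981/10000 ≈ 0.898100
step 5 [5y] bond c/1=19/400: DF=(862631/800000 − 19/400·(0.960800+0.944500+0.910100+0.898100))/(1+19/400) = 861/1000 ≈ 0.861000
step 6 [6y] zero: DF = P = 8469/10000 ≈ 0.846900
step 7 [7y] bond c/1=13/200: DF=(2489509/2000000 − 13/200·(0.960800+0.944500+0.910100+0.898100+0.861000+0.846900))/(1+13/200) = 8379/10000 ≈ 0.837900
step 8 [8y] swap r/1=2108/70485: DF=(1 − 2108/70485·(0.960800+0.944500+0.910100+0.898100+0.861000+0.846900+0.837900))/(1+2108/70485) = 1973/2500 ≈ 0.789200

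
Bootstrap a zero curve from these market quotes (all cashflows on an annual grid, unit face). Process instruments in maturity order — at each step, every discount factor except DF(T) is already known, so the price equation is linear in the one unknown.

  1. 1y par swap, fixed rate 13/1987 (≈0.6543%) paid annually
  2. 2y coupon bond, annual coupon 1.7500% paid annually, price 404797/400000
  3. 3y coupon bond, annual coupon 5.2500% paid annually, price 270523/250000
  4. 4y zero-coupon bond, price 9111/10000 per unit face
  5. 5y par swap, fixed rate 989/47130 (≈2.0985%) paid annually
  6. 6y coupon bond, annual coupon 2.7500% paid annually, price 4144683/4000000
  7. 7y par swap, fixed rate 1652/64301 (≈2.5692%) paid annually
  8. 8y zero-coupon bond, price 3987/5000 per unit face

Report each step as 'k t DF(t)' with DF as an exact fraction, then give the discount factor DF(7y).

1 1 1987/2000
2 2 391/400
3 3 4649/5000
4 4 9111/10000
5 5 9011/10000
6 6 8823/10000
7 7 2087/2500
8 8 3987/5000
DF(7y) = 2087/2500 ≈ 0.834800

step 1 [1y] swap r/1=13/1987: DF=(1 − 13/1987·(0))/(1+13/1987) = 1987/2000 ≈ 0.993500
step 2 [2y] bond c/1=7/400: DF=(404797/400000 − 7/400·(0.993500))/(1+7/400) = 391/400 ≈ 0.977500
step 3 [3y] bond c/1=21/400: DF=(270523/250000 − 21/400·(0.993500+0.977500))/(1+21/400) = 4649/5000 ≈ 0.929800
step 4 [4y] zero: DF = P = 9111/10000 ≈ 0.911100
step 5 [5y] swap r/1=989/47130: DF=(1 − 989/47130·(0.993500+0.977500+0.929800+0.911100))/(1+989/47130) = 9011/10000 ≈ 0.901100
step 6 [6y] bond c/1=11/400: DF=(4144683/4000000 − 11/400·(0.993500+0.977500+0.929800+0.911100+0.901100))/(1+11/400) = 8823/10000 ≈ 0.882300
step 7 [7y] swap r/1=1652/64301: DF=(1 − 1652/64301·(0.993500+0.977500+0.929800+0.911100+0.901100+0.882300))/(1+1652/64301) = 2087/2500 ≈ 0.834800
step 8 [8y] zero: DF = P = 3987/5000 ≈ 0.797400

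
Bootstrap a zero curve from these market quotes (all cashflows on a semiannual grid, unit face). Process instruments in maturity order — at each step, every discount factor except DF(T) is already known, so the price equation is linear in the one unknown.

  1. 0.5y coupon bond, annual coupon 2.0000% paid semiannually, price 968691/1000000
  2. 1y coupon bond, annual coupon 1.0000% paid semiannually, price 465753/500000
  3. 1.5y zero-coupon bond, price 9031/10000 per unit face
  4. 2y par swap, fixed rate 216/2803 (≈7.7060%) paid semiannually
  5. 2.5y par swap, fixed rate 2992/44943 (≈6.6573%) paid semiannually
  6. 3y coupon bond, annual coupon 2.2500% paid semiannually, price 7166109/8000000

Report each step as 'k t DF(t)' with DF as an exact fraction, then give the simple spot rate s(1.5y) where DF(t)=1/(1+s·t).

step 1 [0.5y] bond c/2=1/100: DF=(968691/1000000 − 1/100·(0))/(1+1/100) = 9591/10000 ≈ 0.959100
step 2 [1y] bond c/2=1/200: DF=(465753/500000 − 1/200·(0.959100))/(1+1/200) = 9221/10000 ≈ 0.922100
step 3 [1.5y] zero: DF = P = 9031/10000 ≈ 0.903100
step 4 [2y] swap r/2=108/2803: DF=(1 − 108/2803·(0.959100+0.922100+0.903100))/(1+108/2803) = 2149/2500 ≈ 0.859600
step 5 [2.5y] swap r/2=1496/44943: DF=(1 − 1496/44943·(0.959100+0.922100+0.903100+0.859600))/(1+1496/44943) = 1063/1250 ≈ 0.850400
step 6 [3y] bond c/2=9/800: DF=(7166109/8000000 − 9/800·(0.959100+0.922100+0.903100+0.859600+0.850400))/(1+9/800) = 4179/5000 ≈ 0.835800

1 1/2 9591/10000
2 1 9221/10000
3 3/2 9031/10000
4 2 2149/2500
5 5/2 1063/1250
6 3 4179/5000
s(1.5y) = (1/(9031/10000) − 1)/(3/2) = 646/9031 ≈ 7.1531%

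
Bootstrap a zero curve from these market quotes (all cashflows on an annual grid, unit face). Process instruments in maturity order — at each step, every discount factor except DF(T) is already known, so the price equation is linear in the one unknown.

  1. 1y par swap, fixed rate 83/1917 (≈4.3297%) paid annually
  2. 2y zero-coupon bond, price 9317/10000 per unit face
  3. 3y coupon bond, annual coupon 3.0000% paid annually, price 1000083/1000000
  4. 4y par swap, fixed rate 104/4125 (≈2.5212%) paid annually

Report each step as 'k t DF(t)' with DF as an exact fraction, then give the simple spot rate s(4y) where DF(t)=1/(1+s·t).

1 1 1917/2000
2 2 9317/10000
3 3 9159/10000
4 4 1133/1250
s(4y) = (1/(1133/1250) − 1)/(4) = 117/4532 ≈ 2.5816%

step 1 [1y] swap r/1=83/1917: DF=(1 − 83/1917·(0))/(1+83/1917) = 1917/2000 ≈ 0.958500
step 2 [2y] zero: DF = P = 9317/10000 ≈ 0.931700
step 3 [3y] bond c/1=3/100: DF=(1000083/1000000 − 3/100·(0.958500+0.931700))/(1+3/100) = 9159/10000 ≈ 0.915900
step 4 [4y] swap r/1=104/4125: DF=(1 − 104/4125·(0.958500+0.931700+0.915900))/(1+104/4125) = 1133/1250 ≈ 0.906400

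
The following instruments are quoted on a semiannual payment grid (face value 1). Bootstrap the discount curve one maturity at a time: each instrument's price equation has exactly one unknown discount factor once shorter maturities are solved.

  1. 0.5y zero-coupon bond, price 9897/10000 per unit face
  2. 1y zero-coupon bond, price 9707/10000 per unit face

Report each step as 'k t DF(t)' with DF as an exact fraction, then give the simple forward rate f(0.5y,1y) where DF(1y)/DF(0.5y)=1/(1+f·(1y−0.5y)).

step 1 [0.5y] zero: DF = P = 9897/10000 ≈ 0.989700
step 2 [1y] zero: DF = P = 9707/10000 ≈ 0.970700

1 1/2 9897/10000
2 1 9707/10000
f(0.5y,1y) = ((9897/10000)/(9707/10000) − 1)/(1/2) = 380/9707 ≈ 3.9147%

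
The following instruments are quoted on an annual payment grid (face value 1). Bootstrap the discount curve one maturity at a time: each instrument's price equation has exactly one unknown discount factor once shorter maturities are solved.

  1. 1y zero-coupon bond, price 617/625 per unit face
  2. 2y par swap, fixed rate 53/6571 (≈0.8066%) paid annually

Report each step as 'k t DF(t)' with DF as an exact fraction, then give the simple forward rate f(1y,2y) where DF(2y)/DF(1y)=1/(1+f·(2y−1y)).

1 1 617/625
2 2 9841/10000
f(1y,2y) = ((617/625)/(9841/10000) − 1)/(1) = 31/9841 ≈ 0.3150%

step 1 [1y] zero: DF = P = 617/625 ≈ 0.987200
step 2 [2y] swap r/1=53/6571: DF=(1 − 53/6571·(0.987200))/(1+53/6571) = 9841/10000 ≈ 0.984100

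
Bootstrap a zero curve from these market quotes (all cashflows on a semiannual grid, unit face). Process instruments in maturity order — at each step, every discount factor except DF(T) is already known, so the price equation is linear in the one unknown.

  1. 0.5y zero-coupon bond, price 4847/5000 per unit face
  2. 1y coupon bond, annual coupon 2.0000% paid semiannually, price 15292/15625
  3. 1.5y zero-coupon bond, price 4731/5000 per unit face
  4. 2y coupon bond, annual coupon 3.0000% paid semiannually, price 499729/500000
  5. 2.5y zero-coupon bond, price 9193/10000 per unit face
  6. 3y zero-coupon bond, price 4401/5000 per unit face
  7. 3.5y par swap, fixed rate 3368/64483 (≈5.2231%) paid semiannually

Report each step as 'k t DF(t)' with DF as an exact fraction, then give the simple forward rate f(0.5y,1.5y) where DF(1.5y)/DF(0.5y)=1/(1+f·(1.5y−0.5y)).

1 1/2 4847/5000
2 1 4797/5000
3 3/2 4731/5000
4 2 4711/5000
5 5/2 9193/10000
6 3 4401/5000
7 7/2 2079/2500
f(0.5y,1.5y) = ((4847/5000)/(4731/5000) − 1)/(1) = 116/4731 ≈ 2.4519%

step 1 [0.5y] zero: DF = P = 4847/5000 ≈ 0.969400
step 2 [1y] bond c/2=1/100: DF=(15292/15625 − 1/100·(0.969400))/(1+1/100) = 4797/5000 ≈ 0.959400
step 3 [1.5y] zero: DF = P = 4731/5000 ≈ 0.946200
step 4 [2y] bond c/2=3/200: DF=(499729/500000 − 3/200·(0.969400+0.959400+0.946200))/(1+3/200) = 4711/5000 ≈ 0.942200
step 5 [2.5y] zero: DF = P = 9193/10000 ≈ 0.919300
step 6 [3y] zero: DF = P = 4401/5000 ≈ 0.880200
step 7 [3.5y] swap r/2=1684/64483: DF=(1 − 1684/64483·(0.969400+0.959400+0.946200+0.942200+0.919300+0.880200))/(1+1684/64483) = 2079/2500 ≈ 0.831600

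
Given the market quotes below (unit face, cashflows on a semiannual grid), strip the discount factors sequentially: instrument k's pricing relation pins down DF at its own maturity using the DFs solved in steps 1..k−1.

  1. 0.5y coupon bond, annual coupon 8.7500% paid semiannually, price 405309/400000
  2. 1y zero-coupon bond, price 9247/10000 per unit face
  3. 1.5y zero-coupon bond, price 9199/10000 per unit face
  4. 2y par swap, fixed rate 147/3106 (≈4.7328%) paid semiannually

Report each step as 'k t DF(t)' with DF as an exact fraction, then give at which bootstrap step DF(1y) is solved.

step 1 [0.5y] bond c/2=7/160: DF=(405309/400000 − 7/160·(0))/(1+7/160) = 2427/2500 ≈ 0.970800
step 2 [1y] zero: DF = P = 9247/10000 ≈ 0.924700
step 3 [1.5y] zero: DF = P = 9199/10000 ≈ 0.919900
step 4 [2y] swap r/2=147/6212: DF=(1 − 147/6212·(0.970800+0.924700+0.919900))/(1+147/6212) = 4559/5000 ≈ 0.911800

1 1/2 2427/2500
2 1 9247/10000
3 3/2 9199/10000
4 2 4559/5000
DF(1y) is solved at step 2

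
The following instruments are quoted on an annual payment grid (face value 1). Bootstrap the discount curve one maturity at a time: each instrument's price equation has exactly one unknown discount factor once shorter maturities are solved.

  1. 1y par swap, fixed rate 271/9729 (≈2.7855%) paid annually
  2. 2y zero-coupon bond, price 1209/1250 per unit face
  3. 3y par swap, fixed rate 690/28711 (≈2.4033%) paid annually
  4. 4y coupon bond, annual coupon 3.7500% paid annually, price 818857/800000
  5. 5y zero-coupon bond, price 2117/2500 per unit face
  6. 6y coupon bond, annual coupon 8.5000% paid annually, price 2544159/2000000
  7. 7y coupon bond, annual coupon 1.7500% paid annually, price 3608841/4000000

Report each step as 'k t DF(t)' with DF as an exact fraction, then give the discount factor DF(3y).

step 1 [1y] swap r/1=271/9729: DF=(1 − 271/9729·(0))/(1+271/9729) = 9729/10000 ≈ 0.972900
step 2 [2y] zero: DF = P = 1209/1250 ≈ 0.967200
step 3 [3y] swap r/1=690/28711: DF=(1 − 690/28711·(0.972900+0.967200))/(1+690/28711) = 931/1000 ≈ 0.931000
step 4 [4y] bond c/1=3/80: DF=(818857/800000 − 3/80·(0.972900+0.967200+0.931000))/(1+3/80) = 2207/2500 ≈ 0.882800
step 5 [5y] zero: DF = P = 2117/2500 ≈ 0.846800
step 6 [6y] bond c/1=17/200: DF=(2544159/2000000 − 17/200·(0.972900+0.967200+0.931000+0.882800+0.846800))/(1+17/200) = 203/250 ≈ 0.812000
step 7 [7y] bond c/1=7/400: DF=(3608841/4000000 − 7/400·(0.972900+0.967200+0.931000+0.882800+0.846800+0.812000))/(1+7/400) = 496/625 ≈ 0.793600

1 1 9729/10000
2 2 1209/1250
3 3 931/1000
4 4 2207/2500
5 5 2117/2500
6 6 203/250
7 7 496/625
DF(3y) = 931/1000 ≈ 0.931000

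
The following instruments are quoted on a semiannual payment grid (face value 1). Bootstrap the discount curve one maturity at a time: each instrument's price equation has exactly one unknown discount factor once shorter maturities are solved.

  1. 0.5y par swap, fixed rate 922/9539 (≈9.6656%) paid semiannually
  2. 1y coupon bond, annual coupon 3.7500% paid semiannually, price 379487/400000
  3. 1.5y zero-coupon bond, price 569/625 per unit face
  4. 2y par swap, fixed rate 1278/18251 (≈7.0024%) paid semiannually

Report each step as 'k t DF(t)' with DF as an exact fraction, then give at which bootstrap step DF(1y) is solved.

step 1 [0.5y] swap r/2=461/9539: DF=(1 − 461/9539·(0))/(1+461/9539) = 9539/10000 ≈ 0.953900
step 2 [1y] bond c/2=3/160: DF=(379487/400000 − 3/160·(0.953900))/(1+3/160) = 9137/10000 ≈ 0.913700
step 3 [1.5y] zero: DF = P = 569/625 ≈ 0.910400
step 4 [2y] swap r/2=639/18251: DF=(1 − 639/18251·(0.953900+0.913700+0.910400))/(1+639/18251) = 4361/5000 ≈ 0.872200

1 1/2 9539/10000
2 1 9137/10000
3 3/2 569/625
4 2 4361/5000
DF(1y) is solved at step 2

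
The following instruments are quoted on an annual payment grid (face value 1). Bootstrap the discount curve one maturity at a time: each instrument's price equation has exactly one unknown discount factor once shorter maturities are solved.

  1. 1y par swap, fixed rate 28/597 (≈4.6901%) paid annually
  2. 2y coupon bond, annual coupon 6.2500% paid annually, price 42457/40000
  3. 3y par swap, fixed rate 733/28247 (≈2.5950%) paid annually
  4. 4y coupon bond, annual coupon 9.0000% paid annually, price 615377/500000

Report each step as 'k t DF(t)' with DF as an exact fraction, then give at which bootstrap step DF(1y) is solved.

1 1 597/625
2 2 2357/2500
3 3 9267/10000
4 4 8959/10000
DF(1y) is solved at step 1

step 1 [1y] swap r/1=28/597: DF=(1 − 28/597·(0))/(1+28/597) = 597/625 ≈ 0.955200
step 2 [2y] bond c/1=1/16: DF=(42457/40000 − 1/16·(0.955200))/(1+1/16) = 2357/2500 ≈ 0.942800
step 3 [3y] swap r/1=733/28247: DF=(1 − 733/28247·(0.955200+0.942800))/(1+733/28247) = 9267/10000 ≈ 0.926700
step 4 [4y] bond c/1=9/100: DF=(615377/500000 − 9/100·(0.955200+0.942800+0.926700))/(1+9/100) = 8959/10000 ≈ 0.895900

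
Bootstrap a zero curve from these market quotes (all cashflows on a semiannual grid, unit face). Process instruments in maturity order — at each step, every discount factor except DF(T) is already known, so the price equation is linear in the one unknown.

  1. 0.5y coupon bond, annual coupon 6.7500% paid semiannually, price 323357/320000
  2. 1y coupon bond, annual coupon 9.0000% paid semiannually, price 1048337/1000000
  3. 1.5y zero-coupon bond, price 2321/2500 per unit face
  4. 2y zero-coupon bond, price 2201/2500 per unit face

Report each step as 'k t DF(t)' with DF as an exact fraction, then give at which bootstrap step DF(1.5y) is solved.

step 1 [0.5y] bond c/2=27/800: DF=(323357/320000 − 27/800·(0))/(1+27/800) = 391/400 ≈ 0.977500
step 2 [1y] bond c/2=9/200: DF=(1048337/1000000 − 9/200·(0.977500))/(1+9/200) = 9611/10000 ≈ 0.961100
step 3 [1.5y] zero: DF = P = 2321/2500 ≈ 0.928400
step 4 [2y] zero: DF = P = 2201/2500 ≈ 0.880400

1 1/2 391/400
2 1 9611/10000
3 3/2 2321/2500
4 2 2201/2500
DF(1.5y) is solved at step 3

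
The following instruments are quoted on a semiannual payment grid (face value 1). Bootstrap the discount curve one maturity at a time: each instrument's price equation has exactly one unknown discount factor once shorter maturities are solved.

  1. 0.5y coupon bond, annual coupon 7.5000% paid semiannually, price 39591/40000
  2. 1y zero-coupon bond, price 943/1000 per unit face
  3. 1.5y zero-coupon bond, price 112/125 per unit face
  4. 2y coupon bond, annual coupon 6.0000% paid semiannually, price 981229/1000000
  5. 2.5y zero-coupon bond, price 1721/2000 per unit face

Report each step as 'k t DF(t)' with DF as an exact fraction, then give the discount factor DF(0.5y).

1 1/2 477/500
2 1 943/1000
3 3/2 112/125
4 2 8713/10000
5 5/2 1721/2000
DF(0.5y) = 477/500 ≈ 0.954000

step 1 [0.5y] bond c/2=3/80: DF=(39591/40000 − 3/80·(0))/(1+3/80) = 477/500 ≈ 0.954000
step 2 [1y] zero: DF = P = 943/1000 ≈ 0.943000
step 3 [1.5y] zero: DF = P = 112/125 ≈ 0.896000
step 4 [2y] bond c/2=3/100: DF=(981229/1000000 − 3/100·(0.954000+0.943000+0.896000))/(1+3/100) = 8713/10000 ≈ 0.871300
step 5 [2.5y] zero: DF = P = 1721/2000 ≈ 0.860500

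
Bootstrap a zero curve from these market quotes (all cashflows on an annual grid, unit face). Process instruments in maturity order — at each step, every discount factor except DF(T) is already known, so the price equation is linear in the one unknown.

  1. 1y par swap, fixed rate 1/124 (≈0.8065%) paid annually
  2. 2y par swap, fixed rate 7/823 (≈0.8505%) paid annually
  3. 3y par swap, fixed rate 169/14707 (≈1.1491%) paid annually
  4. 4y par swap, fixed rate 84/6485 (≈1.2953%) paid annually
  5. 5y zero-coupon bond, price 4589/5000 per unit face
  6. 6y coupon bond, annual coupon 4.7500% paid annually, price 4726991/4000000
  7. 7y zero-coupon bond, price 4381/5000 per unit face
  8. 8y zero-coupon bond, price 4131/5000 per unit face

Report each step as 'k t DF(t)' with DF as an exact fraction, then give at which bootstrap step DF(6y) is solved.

step 1 [1y] swap r/1=1/124: DF=(1 − 1/124·(0))/(1+1/124) = 124/125 ≈ 0.992000
step 2 [2y] swap r/1=7/823: DF=(1 − 7/823·(0.992000))/(1+7/823) = 1229/1250 ≈ 0.983200
step 3 [3y] swap r/1=169/14707: DF=(1 − 169/14707·(0.992000+0.983200))/(1+169/14707) = 4831/5000 ≈ 0.966200
step 4 [4y] swap r/1=84/6485: DF=(1 − 84/6485·(0.992000+0.983200+0.966200))/(1+84/6485) = 1187/1250 ≈ 0.949600
step 5 [5y] zero: DF = P = 4589/5000 ≈ 0.917800
step 6 [6y] bond c/1=19/400: DF=(4726991/4000000 − 19/400·(0.992000+0.983200+0.966200+0.949600+0.917800))/(1+19/400) = 9101/10000 ≈ 0.910100
step 7 [7y] zero: DF = P = 4381/5000 ≈ 0.876200
step 8 [8y] zero: DF = P = 4131/5000 ≈ 0.826200

1 1 124/125
2 2 1229/1250
3 3 4831/5000
4 4 1187/1250
5 5 4589/5000
6 6 9101/10000
7 7 4381/5000
8 8 4131/5000
DF(6y) is solved at step 6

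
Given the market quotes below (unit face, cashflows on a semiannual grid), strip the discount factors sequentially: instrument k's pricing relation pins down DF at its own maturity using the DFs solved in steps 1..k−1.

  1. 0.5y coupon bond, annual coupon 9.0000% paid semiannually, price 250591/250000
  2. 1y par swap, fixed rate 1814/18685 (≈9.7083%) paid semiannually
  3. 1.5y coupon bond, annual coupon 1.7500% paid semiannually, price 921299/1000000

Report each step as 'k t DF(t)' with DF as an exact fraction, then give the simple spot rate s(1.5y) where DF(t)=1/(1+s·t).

step 1 [0.5y] bond c/2=9/200: DF=(250591/250000 − 9/200·(0))/(1+9/200) = 1199/1250 ≈ 0.959200
step 2 [1y] swap r/2=907/18685: DF=(1 − 907/18685·(0.959200))/(1+907/18685) = 9093/10000 ≈ 0.909300
step 3 [1.5y] bond c/2=7/800: DF=(921299/1000000 − 7/800·(0.959200+0.909300))/(1+7/800) = 8971/10000 ≈ 0.897100

1 1/2 1199/1250
2 1 9093/10000
3 3/2 8971/10000
s(1.5y) = (1/(8971/10000) − 1)/(3/2) = 686/8971 ≈ 7.6469%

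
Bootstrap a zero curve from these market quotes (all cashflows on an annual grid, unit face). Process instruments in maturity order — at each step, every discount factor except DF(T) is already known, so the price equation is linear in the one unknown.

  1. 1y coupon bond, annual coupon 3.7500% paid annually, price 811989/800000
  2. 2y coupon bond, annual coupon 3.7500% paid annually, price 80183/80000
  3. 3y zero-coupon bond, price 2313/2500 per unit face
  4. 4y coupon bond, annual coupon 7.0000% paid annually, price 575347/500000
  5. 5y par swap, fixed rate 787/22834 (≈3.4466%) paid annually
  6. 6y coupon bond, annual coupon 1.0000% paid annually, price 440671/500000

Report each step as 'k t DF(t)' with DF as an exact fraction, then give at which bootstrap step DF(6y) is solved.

step 1 [1y] bond c/1=3/80: DF=(811989/800000 − 3/80·(0))/(1+3/80) = 9783/10000 ≈ 0.978300
step 2 [2y] bond c/1=3/80: DF=(80183/80000 − 3/80·(0.978300))/(1+3/80) = 9307/10000 ≈ 0.930700
step 3 [3y] zero: DF = P = 2313/2500 ≈ 0.925200
step 4 [4y] bond c/1=7/100: DF=(575347/500000 − 7/100·(0.978300+0.930700+0.925200))/(1+7/100) = 89/100 ≈ 0.890000
step 5 [5y] swap r/1=787/22834: DF=(1 − 787/22834·(0.978300+0.930700+0.925200+0.890000))/(1+787/22834) = 4213/5000 ≈ 0.842600
step 6 [6y] bond c/1=1/100: DF=(440671/500000 − 1/100·(0.978300+0.930700+0.925200+0.890000+0.842600))/(1+1/100) = 4137/5000 ≈ 0.827400

1 1 9783/10000
2 2 9307/10000
3 3 2313/2500
4 4 89/100
5 5 4213/5000
6 6 4137/5000
DF(6y) is solved at step 6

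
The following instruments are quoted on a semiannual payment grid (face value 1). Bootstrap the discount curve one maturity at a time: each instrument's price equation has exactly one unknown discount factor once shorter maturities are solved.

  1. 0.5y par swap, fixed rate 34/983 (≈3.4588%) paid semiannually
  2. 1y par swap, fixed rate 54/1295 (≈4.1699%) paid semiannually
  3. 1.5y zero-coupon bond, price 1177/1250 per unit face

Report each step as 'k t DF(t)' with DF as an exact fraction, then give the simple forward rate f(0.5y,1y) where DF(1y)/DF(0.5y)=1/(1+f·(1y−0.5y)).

1 1/2 983/1000
2 1 1919/2000
3 3/2 1177/1250
f(0.5y,1y) = ((983/1000)/(1919/2000) − 1)/(1/2) = 94/1919 ≈ 4.8984%

step 1 [0.5y] swap r/2=17/983: DF=(1 − 17/983·(0))/(1+17/983) = 983/1000 ≈ 0.983000
step 2 [1y] swap r/2=27/1295: DF=(1 − 27/1295·(0.983000))/(1+27/1295) = 1919/2000 ≈ 0.959500
step 3 [1.5y] zero: DF = P = 1177/1250 ≈ 0.941600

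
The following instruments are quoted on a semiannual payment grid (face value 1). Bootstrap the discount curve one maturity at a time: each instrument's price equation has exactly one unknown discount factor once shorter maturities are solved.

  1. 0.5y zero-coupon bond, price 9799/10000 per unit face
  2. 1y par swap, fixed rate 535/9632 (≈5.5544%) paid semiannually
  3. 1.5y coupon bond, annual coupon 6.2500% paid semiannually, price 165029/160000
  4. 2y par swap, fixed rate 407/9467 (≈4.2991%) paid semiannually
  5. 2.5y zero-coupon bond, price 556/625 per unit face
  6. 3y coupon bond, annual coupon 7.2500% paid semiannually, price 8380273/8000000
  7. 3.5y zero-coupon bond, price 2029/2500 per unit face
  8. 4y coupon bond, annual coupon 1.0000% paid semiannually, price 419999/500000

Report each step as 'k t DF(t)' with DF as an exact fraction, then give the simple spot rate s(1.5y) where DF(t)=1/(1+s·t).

1 1/2 9799/10000
2 1 1893/2000
3 3/2 4709/5000
4 2 4593/5000
5 5/2 556/625
6 3 8473/10000
7 7/2 2029/2500
8 4 8043/10000
s(1.5y) = (1/(4709/5000) − 1)/(3/2) = 194/4709 ≈ 4.1198%

step 1 [0.5y] zero: DF = P = 9799/10000 ≈ 0.979900
step 2 [1y] swap r/2=535/19264: DF=(1 − 535/19264·(0.979900))/(1+535/19264) = 1893/2000 ≈ 0.946500
step 3 [1.5y] bond c/2=1/32: DF=(165029/160000 − 1/32·(0.979900+0.946500))/(1+1/32) = 4709/5000 ≈ 0.941800
step 4 [2y] swap r/2=407/18934: DF=(1 − 407/18934·(0.979900+0.946500+0.941800))/(1+407/18934) = 4593/5000 ≈ 0.918600
step 5 [2.5y] zero: DF = P = 556/625 ≈ 0.889600
step 6 [3y] bond c/2=29/800: DF=(8380273/8000000 − 29/800·(0.979900+0.946500+0.941800+0.918600+0.889600))/(1+29/800) = 8473/10000 ≈ 0.847300
step 7 [3.5y] zero: DF = P = 2029/2500 ≈ 0.811600
step 8 [4y] bond c/2=1/200: DF=(419999/500000 − 1/200·(0.979900+0.946500+0.941800+0.918600+0.889600+0.847300+0.811600))/(1+1/200) = 8043/10000 ≈ 0.804300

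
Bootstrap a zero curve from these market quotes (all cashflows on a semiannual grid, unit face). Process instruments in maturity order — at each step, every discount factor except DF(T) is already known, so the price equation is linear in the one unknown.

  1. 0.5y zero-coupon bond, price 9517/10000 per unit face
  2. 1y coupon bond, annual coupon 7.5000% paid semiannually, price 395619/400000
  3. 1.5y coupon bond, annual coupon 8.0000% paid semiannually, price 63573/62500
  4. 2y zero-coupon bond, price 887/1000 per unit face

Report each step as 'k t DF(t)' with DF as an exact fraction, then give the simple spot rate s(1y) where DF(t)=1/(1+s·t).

step 1 [0.5y] zero: DF = P = 9517/10000 ≈ 0.951700
step 2 [1y] bond c/2=3/80: DF=(395619/400000 − 3/80·(0.951700))/(1+3/80) = 9189/10000 ≈ 0.918900
step 3 [1.5y] bond c/2=1/25: DF=(63573/62500 − 1/25·(0.951700+0.918900))/(1+1/25) = 9061/10000 ≈ 0.906100
step 4 [2y] zero: DF = P = 887/1000 ≈ 0.887000

1 1/2 9517/10000
2 1 9189/10000
3 3/2 9061/10000
4 2 887/1000
s(1y) = (1/(9189/10000) − 1)/(1) = 811/9189 ≈ 8.8258%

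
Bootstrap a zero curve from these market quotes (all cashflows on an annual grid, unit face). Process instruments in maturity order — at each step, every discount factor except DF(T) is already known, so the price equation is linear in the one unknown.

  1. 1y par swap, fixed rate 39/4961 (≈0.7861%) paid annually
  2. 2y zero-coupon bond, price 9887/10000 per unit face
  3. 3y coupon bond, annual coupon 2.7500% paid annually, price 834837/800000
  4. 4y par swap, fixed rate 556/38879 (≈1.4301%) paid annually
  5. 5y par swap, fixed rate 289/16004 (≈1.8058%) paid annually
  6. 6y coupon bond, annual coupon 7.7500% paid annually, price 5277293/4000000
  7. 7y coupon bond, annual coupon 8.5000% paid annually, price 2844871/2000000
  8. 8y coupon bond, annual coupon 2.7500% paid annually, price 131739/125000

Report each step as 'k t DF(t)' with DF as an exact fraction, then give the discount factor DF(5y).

1 1 4961/5000
2 2 9887/10000
3 3 4813/5000
4 4 2361/2500
5 5 9133/10000
6 6 8791/10000
7 7 433/500
8 8 1701/2000
DF(5y) = 9133/10000 ≈ 0.913300

step 1 [1y] swap r/1=39/4961: DF=(1 − 39/4961·(0))/(1+39/4961) = 4961/5000 ≈ 0.992200
step 2 [2y] zero: DF = P = 9887/10000 ≈ 0.988700
step 3 [3y] bond c/1=11/400: DF=(834837/800000 − 11/400·(0.992200+0.988700))/(1+11/400) = 4813/5000 ≈ 0.962600
step 4 [4y] swap r/1=556/38879: DF=(1 − 556/38879·(0.992200+0.988700+0.962600))/(1+556/38879) = 2361/2500 ≈ 0.944400
step 5 [5y] swap r/1=289/16004: DF=(1 − 289/16004·(0.992200+0.988700+0.962600+0.944400))/(1+289/16004) = 9133/10000 ≈ 0.913300
step 6 [6y] bond c/1=31/400: DF=(5277293/4000000 − 31/400·(0.992200+0.988700+0.962600+0.944400+0.913300))/(1+31/400) = 8791/10000 ≈ 0.879100
step 7 [7y] bond c/1=17/200: DF=(2844871/2000000 − 17/200·(0.992200+0.988700+0.962600+0.944400+0.913300+0.879100))/(1+17/200) = 433/500 ≈ 0.866000
step 8 [8y] bond c/1=11/400: DF=(131739/125000 − 11/400·(0.992200+0.988700+0.962600+0.944400+0.913300+0.879100+0.866000))/(1+11/400) = 1701/2000 ≈ 0.850500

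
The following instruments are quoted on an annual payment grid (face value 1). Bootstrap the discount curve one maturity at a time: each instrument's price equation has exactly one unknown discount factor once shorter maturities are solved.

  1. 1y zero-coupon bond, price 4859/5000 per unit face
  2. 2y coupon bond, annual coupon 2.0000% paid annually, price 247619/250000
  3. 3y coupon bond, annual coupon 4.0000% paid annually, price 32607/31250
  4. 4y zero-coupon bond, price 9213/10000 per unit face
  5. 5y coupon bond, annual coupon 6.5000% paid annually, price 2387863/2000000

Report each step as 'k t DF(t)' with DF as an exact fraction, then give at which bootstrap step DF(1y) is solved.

1 1 4859/5000
2 2 119/125
3 3 9293/10000
4 4 9213/10000
5 5 8907/10000
DF(1y) is solved at step 1

step 1 [1y] zero: DF = P = 4859/5000 ≈ 0.971800
step 2 [2y] bond c/1=1/50: DF=(247619/250000 − 1/50·(0.971800))/(1+1/50) = 119/125 ≈ 0.952000
step 3 [3y] bond c/1=1/25: DF=(32607/31250 − 1/25·(0.971800+0.952000))/(1+1/25) = 9293/10000 ≈ 0.929300
step 4 [4y] zero: DF = P = 9213/10000 ≈ 0.921300
step 5 [5y] bond c/1=13/200: DF=(2387863/2000000 − 13/200·(0.971800+0.952000+0.929300+0.921300))/(1+13/200) = 8907/10000 ≈ 0.890700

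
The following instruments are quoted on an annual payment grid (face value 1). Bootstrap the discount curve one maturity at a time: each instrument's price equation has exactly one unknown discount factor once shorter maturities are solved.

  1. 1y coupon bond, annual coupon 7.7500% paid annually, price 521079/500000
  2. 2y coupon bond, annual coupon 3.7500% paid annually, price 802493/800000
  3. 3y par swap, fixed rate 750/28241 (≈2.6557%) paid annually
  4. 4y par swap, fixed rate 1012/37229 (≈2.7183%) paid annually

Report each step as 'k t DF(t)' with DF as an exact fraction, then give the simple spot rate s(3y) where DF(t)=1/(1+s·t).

1 1 1209/1250
2 2 9319/10000
3 3 37/40
4 4 2247/2500
s(3y) = (1/(37/40) − 1)/(3) = 1/37 ≈ 2.7027%

step 1 [1y] bond c/1=31/400: DF=(521079/500000 − 31/400·(0))/(1+31/400) = 1209/1250 ≈ 0.967200
step 2 [2y] bond c/1=3/80: DF=(802493/800000 − 3/80·(0.967200))/(1+3/80) = 9319/10000 ≈ 0.931900
step 3 [3y] swap r/1=750/28241: DF=(1 − 750/28241·(0.967200+0.931900))/(1+750/28241) = 37/40 ≈ 0.925000
step 4 [4y] swap r/1=1012/37229: DF=(1 − 1012/37229·(0.967200+0.931900+0.925000))/(1+1012/37229) = 2247/2500 ≈ 0.898800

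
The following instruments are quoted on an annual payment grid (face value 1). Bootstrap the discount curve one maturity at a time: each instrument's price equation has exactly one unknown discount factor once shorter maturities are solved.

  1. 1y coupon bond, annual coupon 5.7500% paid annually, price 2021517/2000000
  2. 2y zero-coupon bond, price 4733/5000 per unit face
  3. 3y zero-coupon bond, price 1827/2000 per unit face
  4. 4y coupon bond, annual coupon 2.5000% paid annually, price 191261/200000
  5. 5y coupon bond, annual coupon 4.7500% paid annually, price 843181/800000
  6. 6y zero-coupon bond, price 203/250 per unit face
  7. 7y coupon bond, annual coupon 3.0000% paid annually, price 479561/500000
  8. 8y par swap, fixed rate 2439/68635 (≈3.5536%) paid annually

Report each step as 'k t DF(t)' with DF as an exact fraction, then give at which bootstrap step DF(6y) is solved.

1 1 4779/5000
2 2 4733/5000
3 3 1827/2000
4 4 8643/10000
5 5 8393/10000
6 6 203/250
7 7 7759/10000
8 8 7561/10000
DF(6y) is solved at step 6

step 1 [1y] bond c/1=23/400: DF=(2021517/2000000 − 23/400·(0))/(1+23/400) = 4779/5000 ≈ 0.955800
step 2 [2y] zero: DF = P = 4733/5000 ≈ 0.946600
step 3 [3y] zero: DF = P = 1827/2000 ≈ 0.913500
step 4 [4y] bond c/1=1/40: DF=(191261/200000 − 1/40·(0.955800+0.946600+0.913500))/(1+1/40) = 8643/10000 ≈ 0.864300
step 5 [5y] bond c/1=19/400: DF=(843181/800000 − 19/400·(0.955800+0.946600+0.913500+0.864300))/(1+19/400) = 8393/10000 ≈ 0.839300
step 6 [6y] zero: DF = P = 203/250 ≈ 0.812000
step 7 [7y] bond c/1=3/100: DF=(479561/500000 − 3/100·(0.955800+0.946600+0.913500+0.864300+0.839300+0.812000))/(1+3/100) = 7759/10000 ≈ 0.775900
step 8 [8y] swap r/1=2439/68635: DF=(1 − 2439/68635·(0.955800+0.946600+0.913500+0.864300+0.839300+0.812000+0.775900))/(1+2439/68635) = 7561/10000 ≈ 0.756100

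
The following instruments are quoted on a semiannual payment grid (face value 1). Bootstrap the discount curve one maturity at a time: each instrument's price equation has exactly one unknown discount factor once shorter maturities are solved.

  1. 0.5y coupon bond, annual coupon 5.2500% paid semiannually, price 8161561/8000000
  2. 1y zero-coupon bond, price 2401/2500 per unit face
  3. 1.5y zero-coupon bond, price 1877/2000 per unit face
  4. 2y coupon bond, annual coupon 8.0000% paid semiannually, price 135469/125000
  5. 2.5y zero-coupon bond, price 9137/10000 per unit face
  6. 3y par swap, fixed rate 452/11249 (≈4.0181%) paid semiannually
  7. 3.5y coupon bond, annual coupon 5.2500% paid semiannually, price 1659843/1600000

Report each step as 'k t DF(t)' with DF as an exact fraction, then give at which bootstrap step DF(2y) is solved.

1 1/2 9941/10000
2 1 2401/2500
3 3/2 1877/2000
4 2 2327/2500
5 5/2 9137/10000
6 3 887/1000
7 7/2 867/1000
DF(2y) is solved at step 4

step 1 [0.5y] bond c/2=21/800: DF=(8161561/8000000 − 21/800·(0))/(1+21/800) = 9941/10000 ≈ 0.994100
step 2 [1y] zero: DF = P = 2401/2500 ≈ 0.960400
step 3 [1.5y] zero: DF = P = 1877/2000 ≈ 0.938500
step 4 [2y] bond c/2=1/25: DF=(135469/125000 − 1/25·(0.994100+0.960400+0.938500))/(1+1/25) = 2327/2500 ≈ 0.930800
step 5 [2.5y] zero: DF = P = 9137/10000 ≈ 0.913700
step 6 [3y] swap r/2=226/11249: DF=(1 − 226/11249·(0.994100+0.960400+0.938500+0.930800+0.913700))/(1+226/11249) = 887/1000 ≈ 0.887000
step 7 [3.5y] bond c/2=21/800: DF=(1659843/1600000 − 21/800·(0.994100+0.960400+0.938500+0.930800+0.913700+0.887000))/(1+21/800) = 867/1000 ≈ 0.867000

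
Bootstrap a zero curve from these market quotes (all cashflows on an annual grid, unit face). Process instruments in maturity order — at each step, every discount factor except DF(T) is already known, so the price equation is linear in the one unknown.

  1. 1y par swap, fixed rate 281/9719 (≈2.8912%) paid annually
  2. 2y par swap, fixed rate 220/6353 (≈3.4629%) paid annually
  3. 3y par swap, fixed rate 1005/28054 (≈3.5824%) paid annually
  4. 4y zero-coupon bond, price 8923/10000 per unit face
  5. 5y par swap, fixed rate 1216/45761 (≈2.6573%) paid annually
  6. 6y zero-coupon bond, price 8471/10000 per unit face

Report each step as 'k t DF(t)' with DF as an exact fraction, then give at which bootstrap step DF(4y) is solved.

1 1 9719/10000
2 2 467/500
3 3 1799/2000
4 4 8923/10000
5 5 549/625
6 6 8471/10000
DF(4y) is solved at step 4

step 1 [1y] swap r/1=281/9719: DF=(1 − 281/9719·(0))/(1+281/9719) = 9719/10000 ≈ 0.971900
step 2 [2y] swap r/1=220/6353: DF=(1 − 220/6353·(0.971900))/(1+220/6353) = 467/500 ≈ 0.934000
step 3 [3y] swap r/1=1005/28054: DF=(1 − 1005/28054·(0.971900+0.934000))/(1+1005/28054) = 1799/2000 ≈ 0.899500
step 4 [4y] zero: DF = P = 8923/10000 ≈ 0.892300
step 5 [5y] swap r/1=1216/45761: DF=(1 − 1216/45761·(0.971900+0.934000+0.899500+0.892300))/(1+1216/45761) = 549/625 ≈ 0.878400
step 6 [6y] zero: DF = P = 8471/10000 ≈ 0.847100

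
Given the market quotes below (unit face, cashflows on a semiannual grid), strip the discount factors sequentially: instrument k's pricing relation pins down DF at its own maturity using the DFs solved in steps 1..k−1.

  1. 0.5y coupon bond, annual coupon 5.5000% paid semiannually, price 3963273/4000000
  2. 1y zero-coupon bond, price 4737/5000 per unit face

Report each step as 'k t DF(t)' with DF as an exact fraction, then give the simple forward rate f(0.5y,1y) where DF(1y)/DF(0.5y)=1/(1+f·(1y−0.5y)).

step 1 [0.5y] bond c/2=11/400: DF=(3963273/4000000 − 11/400·(0))/(1+11/400) = 9643/10000 ≈ 0.964300
step 2 [1y] zero: DF = P = 4737/5000 ≈ 0.947400

1 1/2 9643/10000
2 1 4737/5000
f(0.5y,1y) = ((9643/10000)/(4737/5000) − 1)/(1/2) = 169/4737 ≈ 3.5677%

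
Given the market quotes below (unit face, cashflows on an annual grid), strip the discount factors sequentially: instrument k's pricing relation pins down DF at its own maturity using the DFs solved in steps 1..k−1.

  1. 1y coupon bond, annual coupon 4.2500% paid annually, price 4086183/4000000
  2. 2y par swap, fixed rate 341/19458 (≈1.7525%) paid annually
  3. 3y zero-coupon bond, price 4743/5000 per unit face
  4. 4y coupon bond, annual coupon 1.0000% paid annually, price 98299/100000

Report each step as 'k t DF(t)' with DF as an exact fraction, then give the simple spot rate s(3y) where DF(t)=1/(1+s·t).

step 1 [1y] bond c/1=17/400: DF=(4086183/4000000 − 17/400·(0))/(1+17/400) = 9799/10000 ≈ 0.979900
step 2 [2y] swap r/1=341/19458: DF=(1 − 341/19458·(0.979900))/(1+341/19458) = 9659/10000 ≈ 0.965900
step 3 [3y] zero: DF = P = 4743/5000 ≈ 0.948600
step 4 [4y] bond c/1=1/100: DF=(98299/100000 − 1/100·(0.979900+0.965900+0.948600))/(1+1/100) = 4723/5000 ≈ 0.944600

1 1 9799/10000
2 2 9659/10000
3 3 4743/5000
4 4 4723/5000
s(3y) = (1/(4743/5000) − 1)/(3) = 257/14229 ≈ 1.8062%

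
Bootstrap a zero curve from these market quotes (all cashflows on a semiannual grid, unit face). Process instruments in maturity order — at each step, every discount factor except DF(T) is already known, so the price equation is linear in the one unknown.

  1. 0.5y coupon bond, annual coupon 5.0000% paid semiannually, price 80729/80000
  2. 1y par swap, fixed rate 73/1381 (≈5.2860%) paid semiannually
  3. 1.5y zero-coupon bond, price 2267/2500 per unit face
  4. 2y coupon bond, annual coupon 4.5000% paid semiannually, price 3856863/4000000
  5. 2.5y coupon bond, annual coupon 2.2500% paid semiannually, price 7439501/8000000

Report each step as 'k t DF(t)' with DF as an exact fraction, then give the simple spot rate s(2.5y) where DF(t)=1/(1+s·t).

step 1 [0.5y] bond c/2=1/40: DF=(80729/80000 − 1/40·(0))/(1+1/40) = 1969/2000 ≈ 0.984500
step 2 [1y] swap r/2=73/2762: DF=(1 − 73/2762·(0.984500))/(1+73/2762) = 9489/10000 ≈ 0.948900
step 3 [1.5y] zero: DF = P = 2267/2500 ≈ 0.906800
step 4 [2y] bond c/2=9/400: DF=(3856863/4000000 − 9/400·(0.984500+0.948900+0.906800))/(1+9/400) = 1761/2000 ≈ 0.880500
step 5 [2.5y] bond c/2=9/800: DF=(7439501/8000000 − 9/800·(0.984500+0.948900+0.906800+0.880500))/(1+9/800) = 4391/5000 ≈ 0.878200

1 1/2 1969/2000
2 1 9489/10000
3 3/2 2267/2500
4 2 1761/2000
5 5/2 4391/5000
s(2.5y) = (1/(4391/5000) − 1)/(5/2) = 1218/21955 ≈ 5.5477%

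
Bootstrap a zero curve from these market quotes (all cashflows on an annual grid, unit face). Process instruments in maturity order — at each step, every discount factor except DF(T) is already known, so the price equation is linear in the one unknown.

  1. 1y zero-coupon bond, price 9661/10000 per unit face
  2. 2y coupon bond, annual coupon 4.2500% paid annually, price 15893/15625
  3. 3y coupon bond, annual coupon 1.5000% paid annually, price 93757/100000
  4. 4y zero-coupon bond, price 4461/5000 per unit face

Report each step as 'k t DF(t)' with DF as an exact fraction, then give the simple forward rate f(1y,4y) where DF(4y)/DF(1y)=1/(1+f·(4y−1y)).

step 1 [1y] zero: DF = P = 9661/10000 ≈ 0.966100
step 2 [2y] bond c/1=17/400: DF=(15893/15625 − 17/400·(0.966100))/(1+17/400) = 9363/10000 ≈ 0.936300
step 3 [3y] bond c/1=3/200: DF=(93757/100000 − 3/200·(0.966100+0.936300))/(1+3/200) = 2239/2500 ≈ 0.895600
step 4 [4y] zero: DF = P = 4461/5000 ≈ 0.892200

1 1 9661/10000
2 2 9363/10000
3 3 2239/2500
4 4 4461/5000
f(1y,4y) = ((9661/10000)/(4461/5000) − 1)/(3) = 739/26766 ≈ 2.7610%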